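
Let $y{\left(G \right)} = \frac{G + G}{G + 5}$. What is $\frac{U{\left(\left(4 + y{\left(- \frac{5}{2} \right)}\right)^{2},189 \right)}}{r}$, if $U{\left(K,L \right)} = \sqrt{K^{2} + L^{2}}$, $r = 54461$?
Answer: $\frac{\sqrt{35737}}{54461} \approx 0.0034712$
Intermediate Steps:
$y{\left(G \right)} = \frac{2 G}{5 + G}$
$\frac{U{\left(\left(4 + y{\left(- \frac{5}{2} \right)}\right)^{2},189 \right)}}{r} = \frac{\sqrt{\left(\left(4 + \frac{2 \left(- \frac{5}{2}\right)}{5 - \frac{5}{2}}\right)^{2}\right)^{2} + 189^{2}}}{54461} = \sqrt{\left(\left(4 + \frac{2 \left(\left(-5\right) \frac{1}{2}\right)}{5 - \frac{5}{2}}\right)^{2}\right)^{2} + 35721} \cdot \frac{1}{54461} = \sqrt{\left(\left(4 + 2 \left(- \frac{5}{2}\right) \frac{1}{5 - \frac{5}{2}}\right)^{2}\right)^{2} + 35721} \cdot \frac{1}{54461} = \sqrt{\left(\left(4 + 2 \left(- \frac{5}{2}\right) \frac{1}{\frac{5}{2}}\right)^{2}\right)^{2} + 35721} \cdot \frac{1}{54461} = \sqrt{\left(\left(4 + 2 \left(- \frac{5}{2}\right) \frac{2}{5}\right)^{2}\right)^{2} + 35721} \cdot \frac{1}{54461} = \sqrt{\left(\left(4 - 2\right)^{2}\right)^{2} + 35721} \cdot \frac{1}{54461} = \sqrt{\left(2^{2}\right)^{2} + 35721} \cdot \frac{1}{54461} = \sqrt{4^{2} + 35721} \cdot \frac{1}{54461} = \sqrt{16 + 35721} \cdot \frac{1}{54461} = \sqrt{35737} \cdot \frac{1}{54461} = \frac{\sqrt{35737}}{54461}$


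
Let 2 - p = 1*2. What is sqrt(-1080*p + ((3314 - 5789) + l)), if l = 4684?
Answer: 47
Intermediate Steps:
p = 0 (p = 2 - 2 = 0)
sqrt(-1080*p + ((3314 - 5789) + l)) = sqrt(-1080*0 + ((3314 - 5789) + 4684)) = sqrt(0 + (-2475 + 4684)) = sqrt(0 + 2209) = sqrt(2209) = 47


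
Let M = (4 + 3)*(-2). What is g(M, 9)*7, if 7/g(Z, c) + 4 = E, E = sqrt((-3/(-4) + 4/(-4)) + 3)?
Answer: -784/53 - 98*sqrt(11)/53 ≈ -20.925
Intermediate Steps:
E = sqrt(11)/2 (E = sqrt((-3*(-1/4) + 4*(-1/4)) + 3) = sqrt((3/4 - 1) + 3) = sqrt(-1/4 + 3) = sqrt(11/4) = sqrt(11)/2 ≈ 1.6583)
M = -14 (M = 7*(-2) = -14)
g(Z, c) = 7/(-4 + sqrt(11)/2)
g(M, 9)*7 = (-112/53 - 14*sqrt(11)/53)*7 = -784/53 - 98*sqrt(11)/53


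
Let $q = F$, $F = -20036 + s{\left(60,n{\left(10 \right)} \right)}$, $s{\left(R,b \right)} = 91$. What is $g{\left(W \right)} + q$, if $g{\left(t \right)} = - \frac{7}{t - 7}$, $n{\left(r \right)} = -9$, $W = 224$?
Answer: $- \frac{618296}{31} \approx -19945.0$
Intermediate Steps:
$F = -19945$ ($F = -20036 + 91 = -19945$)
$g{\left(t \right)} = - \frac{7}{-7 + t}$
$q = -19945$
$g{\left(W \right)} + q = - \frac{7}{-7 + 224} - 19945 = - \frac{7}{217} - 19945 = \left(-7\right) \frac{1}{217} - 19945 = - \frac{1}{31} - 19945 = - \frac{618296}{31}$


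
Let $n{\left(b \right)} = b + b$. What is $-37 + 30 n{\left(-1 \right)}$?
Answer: $-97$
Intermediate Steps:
$n{\left(b \right)} = 2 b$
$-37 + 30 n{\left(-1 \right)} = -37 + 30 \cdot 2 \left(-1\right) = -37 + 30 \left(-2\right) = -37 - 60 = -97$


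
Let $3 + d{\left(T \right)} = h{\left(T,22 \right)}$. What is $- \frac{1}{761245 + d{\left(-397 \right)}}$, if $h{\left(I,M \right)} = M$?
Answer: $- \frac{1}{761264} \approx -1.3136 \cdot 10^{-6}$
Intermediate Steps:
$d{\left(T \right)} = 19$ ($d{\left(T \right)} = -3 + 22 = 19$)
$- \frac{1}{761245 + d{\left(-397 \right)}} = - \frac{1}{761245 + 19} = - \frac{1}{761264}$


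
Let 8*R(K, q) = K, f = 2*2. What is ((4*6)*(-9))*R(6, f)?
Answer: -162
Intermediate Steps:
f = 4
R(K, q) = K/8
((4*6)*(-9))*R(6, f) = ((4*6)*(-9))*((1/8)*6) = (24*(-9))*(3/4) = -216*3/4 = -162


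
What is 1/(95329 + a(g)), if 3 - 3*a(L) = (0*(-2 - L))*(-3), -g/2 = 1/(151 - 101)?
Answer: 1/95330 ≈ 1.0490e-5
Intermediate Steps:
g = -1/25 (g = -2/(151 - 101) = -2/50 = -2*1/50 = -1/25 ≈ -0.040000)
a(L) = 1 (a(L) = 1 - 0*(-2 - L)*(-3)/3 = 1 - 0*(-3) = 1 - ⅓*0 = 1 + 0 = 1)
1/(95329 + a(g)) = 1/(95329 + 1) = 1/95330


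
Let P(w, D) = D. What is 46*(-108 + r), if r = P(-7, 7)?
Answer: -4646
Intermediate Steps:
r = 7
46*(-108 + r) = 46*(-108 + 7) = 46*(-101) = -4646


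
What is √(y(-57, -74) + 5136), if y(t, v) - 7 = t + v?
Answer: 2*√1253 ≈ 70.796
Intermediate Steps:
y(t, v) = 7 + t + v (y(t, v) = 7 + (t + v) = 7 + t + v)
√(y(-57, -74) + 5136) = √((7 - 57 - 74) + 5136) = √(-124 + 5136) = √5012 = 2*√1253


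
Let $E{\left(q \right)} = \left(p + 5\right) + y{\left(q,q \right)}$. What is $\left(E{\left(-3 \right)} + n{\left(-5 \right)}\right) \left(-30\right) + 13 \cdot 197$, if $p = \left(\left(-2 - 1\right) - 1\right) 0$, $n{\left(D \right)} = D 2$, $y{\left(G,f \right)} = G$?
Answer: $2801$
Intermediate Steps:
$n{\left(D \right)} = 2 D$
$p = 0$ ($p = \left(-3 - 1\right) 0 = \left(-4\right) 0 = 0$)
$E{\left(q \right)} = 5 + q$ ($E{\left(q \right)} = \left(0 + 5\right) + q = 5 + q$)
$\left(E{\left(-3 \right)} + n{\left(-5 \right)}\right) \left(-30\right) + 13 \cdot 197 = \left(\left(5 - 3\right) + 2 \left(-5\right)\right) \left(-30\right) + 13 \cdot 197 = \left(2 - 10\right) \left(-30\right) + 2561 = \left(-8\right) \left(-30\right) + 2561 = 240 + 2561 = 2801$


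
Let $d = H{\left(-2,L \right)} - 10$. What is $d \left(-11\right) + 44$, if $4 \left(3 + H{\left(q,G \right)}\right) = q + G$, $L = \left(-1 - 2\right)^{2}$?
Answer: $\frac{671}{4} \approx 167.75$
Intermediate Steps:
$L = 9$ ($L = \left(-3\right)^{2} = 9$)
$H{\left(q,G \right)} = -3 + \frac{G}{4} + \frac{q}{4}$ ($H{\left(q,G \right)} = -3 + \frac{q + G}{4} = -3 + \frac{G + q}{4} = -3 + \left(\frac{G}{4} + \frac{q}{4}\right) = -3 + \frac{G}{4} + \frac{q}{4}$)
$d = - \frac{45}{4}$ ($d = \left(-3 + \frac{1}{4} \cdot 9 + \frac{1}{4} \left(-2\right)\right) - 10 = \left(-3 + \frac{9}{4} - \frac{1}{2}\right) - 10 = - \frac{5}{4} - 10 = - \frac{45}{4} \approx -11.25$)
$d \left(-11\right) + 44 = \left(- \frac{45}{4}\right) \left(-11\right) + 44 = \frac{495}{4} + 44 = \frac{671}{4}$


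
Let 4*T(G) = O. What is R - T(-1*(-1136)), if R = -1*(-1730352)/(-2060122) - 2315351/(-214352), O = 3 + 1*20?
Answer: 929925656495/220795635472 ≈ 4.2117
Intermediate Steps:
O = 23 (O = 3 + 20 = 23)
T(G) = 23/4 (T(G) = (¼)*23 = 23/4)
R = 2199500560459/220795635472 (R = 1730352*(-1/2060122) - 2315351*(-1/214352) = -865176/1030061 + 2315351/214352 = 2199500560459/220795635472 ≈ 9.9617)
R - T(-1*(-1136)) = 2199500560459/220795635472 - 1*23/4 = 2199500560459/220795635472 - 23/4 = 929925656495/220795635472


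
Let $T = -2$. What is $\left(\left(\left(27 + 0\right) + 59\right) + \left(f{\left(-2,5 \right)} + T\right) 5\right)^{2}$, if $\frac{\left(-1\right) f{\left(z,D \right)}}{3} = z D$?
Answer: $51076$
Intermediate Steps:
$f{\left(z,D \right)} = - 3 D z$ ($f{\left(z,D \right)} = - 3 z D = - 3 D z$)
$\left(\left(\left(27 + 0\right) + 59\right) + \left(f{\left(-2,5 \right)} + T\right) 5\right)^{2} = \left(\left(\left(27 + 0\right) + 59\right) + \left(\left(-3\right) 5 \left(-2\right) - 2\right) 5\right)^{2} = \left(\left(27 + 59\right) + \left(30 - 2\right) 5\right)^{2} = \left(86 + 28 \cdot 5\right)^{2} = \left(86 + 140\right)^{2} = 226^{2} = 51076$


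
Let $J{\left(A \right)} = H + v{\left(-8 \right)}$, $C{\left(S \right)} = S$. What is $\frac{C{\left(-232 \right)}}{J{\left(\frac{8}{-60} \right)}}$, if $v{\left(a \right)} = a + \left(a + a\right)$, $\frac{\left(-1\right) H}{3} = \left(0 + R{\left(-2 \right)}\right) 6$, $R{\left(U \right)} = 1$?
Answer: $\frac{116}{21} \approx 5.5238$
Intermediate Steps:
$H = -18$ ($H = - 3 \left(0 + 1\right) 6 = - 3 \cdot 1 \cdot 6 = \left(-3\right) 6 = -18$)
$v{\left(a \right)} = 3 a$ ($v{\left(a \right)} = a + 2 a = 3 a$)
$J{\left(A \right)} = -42$ ($J{\left(A \right)} = -18 + 3 \left(-8\right) = -18 - 24 = -42$)
$\frac{C{\left(-232 \right)}}{J{\left(\frac{8}{-60} \right)}} = - \frac{232}{-42} = \left(-232\right) \left(- \frac{1}{42}\right) = \frac{116}{21}$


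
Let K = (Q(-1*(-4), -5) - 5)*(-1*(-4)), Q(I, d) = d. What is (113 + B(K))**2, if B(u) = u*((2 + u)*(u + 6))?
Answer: 2659155489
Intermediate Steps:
K = -40 (K = (-5 - 5)*(-1*(-4)) = -10*4 = -40)
B(u) = u*(2 + u)*(6 + u) (B(u) = u*((2 + u)*(6 + u)) = u*(2 + u)*(6 + u))
(113 + B(K))**2 = (113 - 40*(12 + (-40)**2 + 8*(-40)))**2 = (113 - 40*(12 + 1600 - 320))**2 = (113 - 40*1292)**2 = (113 - 51680)**2 = (-51567)**2 = 2659155489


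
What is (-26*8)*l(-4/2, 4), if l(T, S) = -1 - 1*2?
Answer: 624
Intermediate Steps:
l(T, S) = -3 (l(T, S) = -1 - 2 = -3)
(-26*8)*l(-4/2, 4) = -26*8*(-3) = -208*(-3) = 624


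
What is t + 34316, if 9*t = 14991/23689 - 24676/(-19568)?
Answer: 35791096857685/1042979292 ≈ 34316.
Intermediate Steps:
t = 219473413/1042979292 (t = (14991/23689 - 24676/(-19568))/9 = (14991*(1/23689) - 24676*(-1/19568))/9 = (14991/23689 + 6169/4892)/9 = (⅑)*(219473413/115886588) = 219473413/1042979292 ≈ 0.21043)
t + 34316 = 219473413/1042979292 + 34316 = 35791096857685/1042979292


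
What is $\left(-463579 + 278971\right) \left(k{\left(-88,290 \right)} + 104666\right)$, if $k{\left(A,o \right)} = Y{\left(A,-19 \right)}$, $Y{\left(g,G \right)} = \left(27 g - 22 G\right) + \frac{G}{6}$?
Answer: $-18960133872$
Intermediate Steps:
$Y{\left(g,G \right)} = 27 g - \frac{131 G}{6}$ ($Y{\left(g,G \right)} = \left(- 22 G + 27 g\right) + G \frac{1}{6} = \left(- 22 G + 27 g\right) + \frac{G}{6} = 27 g - \frac{131 G}{6}$)
$k{\left(A,o \right)} = \frac{2489}{6} + 27 A$ ($k{\left(A,o \right)} = 27 A - - \frac{2489}{6} = 27 A + \frac{2489}{6} = \frac{2489}{6} + 27 A$)
$\left(-463579 + 278971\right) \left(k{\left(-88,290 \right)} + 104666\right) = \left(-463579 + 278971\right) \left(\left(\frac{2489}{6} + 27 \left(-88\right)\right) + 104666\right) = - 184608 \left(\left(\frac{2489}{6} - 2376\right) + 104666\right) = - 184608 \left(- \frac{11767}{6} + 104666\right) = \left(-184608\right) \frac{616229}{6} = -18960133872$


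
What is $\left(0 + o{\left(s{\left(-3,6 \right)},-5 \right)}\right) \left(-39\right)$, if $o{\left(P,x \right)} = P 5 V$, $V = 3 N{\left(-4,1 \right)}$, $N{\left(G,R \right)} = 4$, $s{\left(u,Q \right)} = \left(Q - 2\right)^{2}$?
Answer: $-37440$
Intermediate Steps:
$s{\left(u,Q \right)} = \left(-2 + Q\right)^{2}$
$V = 12$ ($V = 3 \cdot 4 = 12$)
$o{\left(P,x \right)} = 60 P$ ($o{\left(P,x \right)} = P 5 \cdot 12 = 5 P 12 = 60 P$)
$\left(0 + o{\left(s{\left(-3,6 \right)},-5 \right)}\right) \left(-39\right) = \left(0 + 60 \left(-2 + 6\right)^{2}\right) \left(-39\right) = \left(0 + 60 \cdot 4^{2}\right) \left(-39\right) = \left(0 + 60 \cdot 16\right) \left(-39\right) = \left(0 + 960\right) \left(-39\right) = 960 \left(-39\right) = -37440$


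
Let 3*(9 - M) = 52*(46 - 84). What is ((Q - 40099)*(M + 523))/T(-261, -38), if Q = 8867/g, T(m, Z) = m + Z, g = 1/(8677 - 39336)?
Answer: 971203410544/897 ≈ 1.0827e+9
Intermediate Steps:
g = -1/30659 (g = 1/(-30659) = -1/30659 ≈ -3.2617e-5)
T(m, Z) = Z + m
Q = -271853353 (Q = 8867/(-1/30659) = 8867*(-30659) = -271853353)
M = 2003/3 (M = 9 - 52*(46 - 84)/3 = 9 - 52*(-38)/3 = 9 - 1/3*(-1976) = 9 + 1976/3 = 2003/3 ≈ 667.67)
((Q - 40099)*(M + 523))/T(-261, -38) = ((-271853353 - 40099)*(2003/3 + 523))/(-38 - 261) = -271893452*3572/3/(-299) = -971203410544/3*(-1/299) = 971203410544/897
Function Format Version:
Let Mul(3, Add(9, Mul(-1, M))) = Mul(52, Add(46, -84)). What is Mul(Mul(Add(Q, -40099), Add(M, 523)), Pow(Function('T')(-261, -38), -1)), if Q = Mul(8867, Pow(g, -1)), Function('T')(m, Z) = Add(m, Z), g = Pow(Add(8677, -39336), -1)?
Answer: Rational(971203410544, 897) ≈ 1.0827e+9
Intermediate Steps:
g = Rational(-1, 30659) (g = Pow(-30659, -1) = Rational(-1, 30659) ≈ -3.2617e-5)
Function('T')(m, Z) = Add(Z, m)
Q = -271853353 (Q = Mul(8867, Pow(Rational(-1, 30659), -1)) = Mul(8867, -30659) = -271853353)
M = Rational(2003, 3) (M = Add(9, Mul(Rational(-1, 3), Mul(52, Add(46, -84)))) = Add(9, Mul(Rational(-1, 3), Mul(52, -38))) = Add(9, Mul(Rational(-1, 3), -1976)) = Add(9, Rational(1976, 3)) = Rational(2003, 3) ≈ 667.67)
Mul(Mul(Add(Q, -40099), Add(M, 523)), Pow(Function('T')(-261, -38), -1)) = Mul(Mul(Add(-271853353, -40099), Add(Rational(2003, 3), 523)), Pow(Add(-38, -261), -1)) = Mul(Mul(-271893452, Rational(3572, 3)), Pow(-299, -1)) = Mul(Rational(-971203410544, 3), Rational(-1, 299)) = Rational(971203410544, 897)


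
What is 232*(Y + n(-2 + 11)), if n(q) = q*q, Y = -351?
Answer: -62640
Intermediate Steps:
n(q) = q²
232*(Y + n(-2 + 11)) = 232*(-351 + (-2 + 11)²) = 232*(-351 + 9²) = 232*(-351 + 81) = 232*(-270) = -62640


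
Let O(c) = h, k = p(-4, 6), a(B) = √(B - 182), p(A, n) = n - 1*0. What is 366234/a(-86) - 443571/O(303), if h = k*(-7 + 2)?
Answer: 147857/10 - 183117*I*√67/67 ≈ 14786.0 - 22371.0*I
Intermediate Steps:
p(A, n) = n (p(A, n) = n + 0 = n)
a(B) = √(-182 + B)
k = 6
h = -30 (h = 6*(-7 + 2) = 6*(-5) = -30)
O(c) = -30
366234/a(-86) - 443571/O(303) = 366234/(√(-182 - 86)) - 443571/(-30) = 366234/(√(-268)) - 443571*(-1/30) = 366234/((2*I*√67)) + 147857/10 = 366234*(-I*√67/134) + 147857/10 = -183117*I*√67/67 + 147857/10 = 147857/10 - 183117*I*√67/67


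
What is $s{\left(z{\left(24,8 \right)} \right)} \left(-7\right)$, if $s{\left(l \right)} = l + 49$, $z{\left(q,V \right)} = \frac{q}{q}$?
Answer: $-350$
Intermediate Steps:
$z{\left(q,V \right)} = 1$
$s{\left(l \right)} = 49 + l$
$s{\left(z{\left(24,8 \right)} \right)} \left(-7\right) = \left(49 + 1\right) \left(-7\right) = 50 \left(-7\right) = -350$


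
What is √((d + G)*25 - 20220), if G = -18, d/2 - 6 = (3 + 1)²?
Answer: I*√19570 ≈ 139.89*I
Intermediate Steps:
d = 44 (d = 12 + 2*(3 + 1)² = 12 + 2*4² = 12 + 2*16 = 12 + 32 = 44)
√((d + G)*25 - 20220) = √((44 - 18)*25 - 20220) = √(26*25 - 20220) = √(650 - 20220) = √(-19570) = I*√19570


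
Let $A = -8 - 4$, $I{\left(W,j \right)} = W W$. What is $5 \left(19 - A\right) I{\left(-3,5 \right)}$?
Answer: $1395$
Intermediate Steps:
$I{\left(W,j \right)} = W^{2}$
$A = -12$
$5 \left(19 - A\right) I{\left(-3,5 \right)} = 5 \left(19 - -12\right) \left(-3\right)^{2} = 5 \left(19 + 12\right) 9 = 5 \cdot 31 \cdot 9 = 155 \cdot 9 = 1395$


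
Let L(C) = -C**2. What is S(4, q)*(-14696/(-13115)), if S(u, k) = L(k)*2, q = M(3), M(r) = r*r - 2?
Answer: -1440208/13115 ≈ -109.81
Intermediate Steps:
M(r) = -2 + r**2 (M(r) = r**2 - 2 = -2 + r**2)
q = 7 (q = -2 + 3**2 = -2 + 9 = 7)
S(u, k) = -2*k**2 (S(u, k) = -k**2*2 = -2*k**2)
S(4, q)*(-14696/(-13115)) = (-2*7**2)*(-14696/(-13115)) = (-2*49)*(-14696*(-1/13115)) = -98*14696/13115 = -1440208/13115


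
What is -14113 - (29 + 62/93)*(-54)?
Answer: -12511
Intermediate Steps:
-14113 - (29 + 62/93)*(-54) = -14113 - (29 + 62*(1/93))*(-54) = -14113 - (29 + ⅔)*(-54) = -14113 - 89*(-54)/3 = -14113 - 1*(-1602) = -14113 + 1602 = -12511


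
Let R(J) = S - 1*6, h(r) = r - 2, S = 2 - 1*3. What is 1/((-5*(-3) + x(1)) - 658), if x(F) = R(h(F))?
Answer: -1/650 ≈ -0.0015385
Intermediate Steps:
S = -1 (S = 2 - 3 = -1)
h(r) = -2 + r
R(J) = -7 (R(J) = -1 - 1*6 = -1 - 6 = -7)
x(F) = -7
1/((-5*(-3) + x(1)) - 658) = 1/((-5*(-3) - 7) - 658) = 1/((15 - 7) - 658) = 1/(8 - 658) = 1/(-650) = -1/650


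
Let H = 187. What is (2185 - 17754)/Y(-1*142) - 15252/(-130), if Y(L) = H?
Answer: 414077/12155 ≈ 34.066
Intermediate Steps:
Y(L) = 187
(2185 - 17754)/Y(-1*142) - 15252/(-130) = (2185 - 17754)/187 - 15252/(-130) = -15569*1/187 - 15252*(-1/130) = -15569/187 + 7626/65 = 414077/12155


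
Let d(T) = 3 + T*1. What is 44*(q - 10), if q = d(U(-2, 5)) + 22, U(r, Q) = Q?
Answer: 880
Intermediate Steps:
d(T) = 3 + T
q = 30 (q = (3 + 5) + 22 = 8 + 22 = 30)
44*(q - 10) = 44*(30 - 10) = 44*20 = 880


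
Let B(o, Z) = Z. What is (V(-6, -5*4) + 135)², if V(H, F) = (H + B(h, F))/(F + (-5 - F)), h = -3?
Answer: 491401/25 ≈ 19656.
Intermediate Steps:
V(H, F) = -F/5 - H/5 (V(H, F) = (H + F)/(F + (-5 - F)) = (F + H)/(-5) = (F + H)*(-⅕) = -F/5 - H/5)
(V(-6, -5*4) + 135)² = ((-(-1)*4 - ⅕*(-6)) + 135)² = ((-⅕*(-20) + 6/5) + 135)² = ((4 + 6/5) + 135)² = (26/5 + 135)² = (701/5)² = 491401/25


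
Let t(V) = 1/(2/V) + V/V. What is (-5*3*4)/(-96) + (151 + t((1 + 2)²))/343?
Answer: 2967/2744 ≈ 1.0813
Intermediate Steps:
t(V) = 1 + V/2 (t(V) = 1*(V/2) + 1 = V/2 + 1 = 1 + V/2)
(-5*3*4)/(-96) + (151 + t((1 + 2)²))/343 = (-5*3*4)/(-96) + (151 + (1 + (1 + 2)²/2))/343 = -15*4*(-1/96) + (151 + (1 + (½)*3²))*(1/343) = -60*(-1/96) + (151 + (1 + (½)*9))*(1/343) = 5/8 + (151 + (1 + 9/2))*(1/343) = 5/8 + (151 + 11/2)*(1/343) = 5/8 + (313/2)*(1/343) = 5/8 + 313/686 = 2967/2744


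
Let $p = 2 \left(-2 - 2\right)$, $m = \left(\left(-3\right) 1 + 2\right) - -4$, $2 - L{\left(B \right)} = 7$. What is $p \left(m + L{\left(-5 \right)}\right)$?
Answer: $16$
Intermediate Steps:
$L{\left(B \right)} = -5$ ($L{\left(B \right)} = 2 - 7 = -5$)
$m = 3$ ($m = \left(-3 + 2\right) + 4 = -1 + 4 = 3$)
$p = -8$ ($p = 2 \left(-4\right) = -8$)
$p \left(m + L{\left(-5 \right)}\right) = - 8 \left(3 - 5\right) = \left(-8\right) \left(-2\right) = 16$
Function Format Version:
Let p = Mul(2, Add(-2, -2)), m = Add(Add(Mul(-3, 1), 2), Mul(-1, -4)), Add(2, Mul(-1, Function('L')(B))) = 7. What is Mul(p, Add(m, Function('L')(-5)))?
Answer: 16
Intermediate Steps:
Function('L')(B) = -5 (Function('L')(B) = Add(2, Mul(-1, 7)) = Add(2, -7) = -5)
m = 3 (m = Add(Add(-3, 2), 4) = Add(-1, 4) = 3)
p = -8 (p = Mul(2, -4) = -8)
Mul(p, Add(m, Function('L')(-5))) = Mul(-8, Add(3, -5)) = Mul(-8, -2) = 16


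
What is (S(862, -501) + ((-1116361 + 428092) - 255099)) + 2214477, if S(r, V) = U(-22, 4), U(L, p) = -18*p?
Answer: 1271037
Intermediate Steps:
S(r, V) = -72 (S(r, V) = -18*4 = -72)
(S(862, -501) + ((-1116361 + 428092) - 255099)) + 2214477 = (-72 + ((-1116361 + 428092) - 255099)) + 2214477 = (-72 + (-688269 - 255099)) + 2214477 = (-72 - 943368) + 2214477 = -943440 + 2214477 = 1271037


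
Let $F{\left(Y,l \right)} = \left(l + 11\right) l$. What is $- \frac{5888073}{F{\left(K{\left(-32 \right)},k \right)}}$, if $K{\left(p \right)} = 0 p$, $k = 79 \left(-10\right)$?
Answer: $- \frac{5888073}{615410} \approx -9.5677$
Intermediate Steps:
$k = -790$
$K{\left(p \right)} = 0$
$F{\left(Y,l \right)} = l \left(11 + l\right)$ ($F{\left(Y,l \right)} = \left(11 + l\right) l = l \left(11 + l\right)$)
$- \frac{5888073}{F{\left(K{\left(-32 \right)},k \right)}} = - \frac{5888073}{\left(-790\right) \left(11 - 790\right)} = - \frac{5888073}{\left(-790\right) \left(-779\right)} = - \frac{5888073}{615410}$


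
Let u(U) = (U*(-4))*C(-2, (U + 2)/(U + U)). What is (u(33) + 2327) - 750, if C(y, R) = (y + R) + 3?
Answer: 1375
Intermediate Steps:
C(y, R) = 3 + R + y (C(y, R) = (R + y) + 3 = 3 + R + y)
u(U) = -4*U*(1 + (2 + U)/(2*U)) (u(U) = (U*(-4))*(3 + (U + 2)/(U + U) - 2) = (-4*U)*(3 + (2 + U)/((2*U)) - 2) = (-4*U)*(3 + (2 + U)*(1/(2*U)) - 2) = (-4*U)*(3 + (2 + U)/(2*U) - 2) = (-4*U)*(1 + (2 + U)/(2*U)) = -4*U*(1 + (2 + U)/(2*U)))
(u(33) + 2327) - 750 = ((-4 - 6*33) + 2327) - 750 = ((-4 - 198) + 2327) - 750 = (-202 + 2327) - 750 = 2125 - 750 = 1375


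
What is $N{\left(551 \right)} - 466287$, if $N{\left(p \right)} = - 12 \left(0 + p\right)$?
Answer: $-472899$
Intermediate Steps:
$N{\left(p \right)} = - 12 p$
$N{\left(551 \right)} - 466287 = \left(-12\right) 551 - 466287 = -6612 - 466287 = -472899$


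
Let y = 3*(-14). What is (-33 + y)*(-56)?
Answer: 4200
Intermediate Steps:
y = -42
(-33 + y)*(-56) = (-33 - 42)*(-56) = -75*(-56) = 4200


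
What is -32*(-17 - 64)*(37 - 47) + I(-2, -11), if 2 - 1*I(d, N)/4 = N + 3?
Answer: -25880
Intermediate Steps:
I(d, N) = -4 - 4*N (I(d, N) = 8 - 4*(N + 3) = 8 - 4*(3 + N) = 8 + (-12 - 4*N) = -4 - 4*N)
-32*(-17 - 64)*(37 - 47) + I(-2, -11) = -32*(-17 - 64)*(37 - 47) + (-4 - 4*(-11)) = -(-2592)*(-10) + (-4 + 44) = -32*810 + 40 = -25920 + 40 = -25880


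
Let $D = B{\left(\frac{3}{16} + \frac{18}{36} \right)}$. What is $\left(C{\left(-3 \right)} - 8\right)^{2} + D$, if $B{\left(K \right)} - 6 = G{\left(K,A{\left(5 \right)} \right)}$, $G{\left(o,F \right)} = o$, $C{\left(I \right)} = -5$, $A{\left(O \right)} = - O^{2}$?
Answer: $\frac{2811}{16} \approx 175.69$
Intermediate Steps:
$B{\left(K \right)} = 6 + K$
$D = \frac{107}{16}$ ($D = 6 + \left(\frac{3}{16} + \frac{18}{36}\right) = 6 + \left(3 \cdot \frac{1}{16} + 18 \cdot \frac{1}{36}\right) = 6 + \left(\frac{3}{16} + \frac{1}{2}\right) = 6 + \frac{11}{16} = \frac{107}{16} \approx 6.6875$)
$\left(C{\left(-3 \right)} - 8\right)^{2} + D = \left(-5 - 8\right)^{2} + \frac{107}{16} = \left(-13\right)^{2} + \frac{107}{16} = 169 + \frac{107}{16} = \frac{2811}{16}$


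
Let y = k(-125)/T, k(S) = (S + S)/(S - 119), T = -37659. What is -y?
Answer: 125/4594398 ≈ 2.7207e-5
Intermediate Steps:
k(S) = 2*S/(-119 + S) (k(S) = (2*S)/(-119 + S) = 2*S/(-119 + S))
y = -125/4594398 (y = (2*(-125)/(-119 - 125))/(-37659) = (2*(-125)/(-244))*(-1/37659) = (2*(-125)*(-1/244))*(-1/37659) = (125/122)*(-1/37659) = -125/4594398 ≈ -2.7207e-5)
-y = -1*(-125/4594398) = 125/4594398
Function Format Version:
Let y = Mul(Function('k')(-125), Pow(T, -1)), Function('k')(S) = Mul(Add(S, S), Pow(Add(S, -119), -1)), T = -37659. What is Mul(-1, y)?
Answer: Rational(125, 4594398) ≈ 2.7207e-5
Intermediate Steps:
Function('k')(S) = Mul(2, S, Pow(Add(-119, S), -1)) (Function('k')(S) = Mul(Mul(2, S), Pow(Add(-119, S), -1)) = Mul(2, S, Pow(Add(-119, S), -1)))
y = Rational(-125, 4594398) (y = Mul(Mul(2, -125, Pow(Add(-119, -125), -1)), Pow(-37659, -1)) = Mul(Mul(2, -125, Pow(-244, -1)), Rational(-1, 37659)) = Mul(Mul(2, -125, Rational(-1, 244)), Rational(-1, 37659)) = Mul(Rational(125, 122), Rational(-1, 37659)) = Rational(-125, 4594398) ≈ -2.7207e-5)
Mul(-1, y) = Mul(-1, Rational(-125, 4594398)) = Rational(125, 4594398)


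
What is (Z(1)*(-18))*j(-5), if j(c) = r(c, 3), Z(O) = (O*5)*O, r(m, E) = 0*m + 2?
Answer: -180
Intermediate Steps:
r(m, E) = 2 (r(m, E) = 0 + 2 = 2)
Z(O) = 5*O² (Z(O) = (5*O)*O = 5*O²)
j(c) = 2
(Z(1)*(-18))*j(-5) = ((5*1²)*(-18))*2 = ((5*1)*(-18))*2 = (5*(-18))*2 = -90*2 = -180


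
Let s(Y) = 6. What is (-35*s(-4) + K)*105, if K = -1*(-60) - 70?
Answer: -23100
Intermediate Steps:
K = -10 (K = 60 - 70 = -10)
(-35*s(-4) + K)*105 = (-35*6 - 10)*105 = (-210 - 10)*105 = -220*105 = -23100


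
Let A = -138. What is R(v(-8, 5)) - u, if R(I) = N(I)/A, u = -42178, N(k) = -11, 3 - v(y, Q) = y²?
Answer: 5820575/138 ≈ 42178.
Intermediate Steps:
v(y, Q) = 3 - y²
R(I) = 11/138 (R(I) = -11/(-138) = -11*(-1/138) = 11/138)
R(v(-8, 5)) - u = 11/138 - 1*(-42178) = 11/138 + 42178 = 5820575/138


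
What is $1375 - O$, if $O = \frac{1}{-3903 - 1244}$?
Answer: $\frac{7077126}{5147} \approx 1375.0$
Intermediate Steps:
$O = - \frac{1}{5147}$ ($O = \frac{1}{-5147} = - \frac{1}{5147} \approx -0.00019429$)
$1375 - O = 1375 - - \frac{1}{5147} = 1375 + \frac{1}{5147} = \frac{7077126}{5147}$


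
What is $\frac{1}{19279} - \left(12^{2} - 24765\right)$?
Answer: $\frac{474668260}{19279} \approx 24621.0$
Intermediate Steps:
$\frac{1}{19279} - \left(12^{2} - 24765\right) = \frac{1}{19279} - \left(144 - 24765\right) = \frac{1}{19279} - -24621 = \frac{1}{19279} + 24621 = \frac{474668260}{19279}$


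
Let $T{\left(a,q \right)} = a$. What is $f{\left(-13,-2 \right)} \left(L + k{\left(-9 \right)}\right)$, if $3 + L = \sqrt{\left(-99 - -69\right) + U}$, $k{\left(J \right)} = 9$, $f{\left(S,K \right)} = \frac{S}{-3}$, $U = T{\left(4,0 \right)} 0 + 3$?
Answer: $26 + 13 i \sqrt{3} \approx 26.0 + 22.517 i$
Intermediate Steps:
$U = 3$ ($U = 4 \cdot 0 + 3 = 0 + 3 = 3$)
$f{\left(S,K \right)} = - \frac{S}{3}$ ($f{\left(S,K \right)} = S \left(- \frac{1}{3}\right) = - \frac{S}{3}$)
$L = -3 + 3 i \sqrt{3}$ ($L = -3 + \sqrt{\left(-99 - -69\right) + 3} = -3 + \sqrt{\left(-99 + 69\right) + 3} = -3 + \sqrt{-30 + 3} = -3 + \sqrt{-27} = -3 + 3 i \sqrt{3} \approx -3.0 + 5.1962 i$)
$f{\left(-13,-2 \right)} \left(L + k{\left(-9 \right)}\right) = \left(- \frac{1}{3}\right) \left(-13\right) \left(\left(-3 + 3 i \sqrt{3}\right) + 9\right) = \frac{13 \left(6 + 3 i \sqrt{3}\right)}{3} = 26 + 13 i \sqrt{3}$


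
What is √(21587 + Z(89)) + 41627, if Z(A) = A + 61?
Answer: 41627 + √21737 ≈ 41774.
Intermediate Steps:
Z(A) = 61 + A
√(21587 + Z(89)) + 41627 = √(21587 + (61 + 89)) + 41627 = √(21587 + 150) + 41627 = √21737 + 41627 = 41627 + √21737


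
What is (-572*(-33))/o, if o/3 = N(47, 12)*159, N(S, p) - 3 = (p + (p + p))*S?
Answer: 6292/269505 ≈ 0.023347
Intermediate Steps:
N(S, p) = 3 + 3*S*p (N(S, p) = 3 + (p + (p + p))*S = 3 + (p + 2*p)*S = 3 + (3*p)*S = 3 + 3*S*p)
o = 808515 (o = 3*((3 + 3*47*12)*159) = 3*((3 + 1692)*159) = 3*(1695*159) = 3*269505 = 808515)
(-572*(-33))/o = -572*(-33)/808515 = 18876*(1/808515) = 6292/269505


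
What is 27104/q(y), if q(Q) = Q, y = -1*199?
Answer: -27104/199 ≈ -136.20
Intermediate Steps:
y = -199
27104/q(y) = 27104/(-199) = 27104*(-1/199) = -27104/199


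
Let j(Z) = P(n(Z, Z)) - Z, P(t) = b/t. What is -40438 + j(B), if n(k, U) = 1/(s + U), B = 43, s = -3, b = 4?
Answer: -40321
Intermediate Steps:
n(k, U) = 1/(-3 + U)
P(t) = 4/t
j(Z) = -12 + 3*Z (j(Z) = 4/(1/(-3 + Z)) - Z = 4*(-3 + Z) - Z = (-12 + 4*Z) - Z = -12 + 3*Z)
-40438 + j(B) = -40438 + (-12 + 3*43) = -40438 + (-12 + 129) = -40438 + 117 = -40321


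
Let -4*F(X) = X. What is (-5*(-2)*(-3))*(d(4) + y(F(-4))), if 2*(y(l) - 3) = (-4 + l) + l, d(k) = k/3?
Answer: -100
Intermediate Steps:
F(X) = -X/4
d(k) = k/3 (d(k) = k*(1/3) = k/3)
y(l) = 1 + l (y(l) = 3 + ((-4 + l) + l)/2 = 3 + (-4 + 2*l)/2 = 3 + (-2 + l) = 1 + l)
(-5*(-2)*(-3))*(d(4) + y(F(-4))) = (-5*(-2)*(-3))*((1/3)*4 + (1 - 1/4*(-4))) = (10*(-3))*(4/3 + (1 + 1)) = -30*(4/3 + 2) = -30*10/3 = -100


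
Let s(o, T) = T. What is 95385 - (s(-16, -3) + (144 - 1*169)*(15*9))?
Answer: 98763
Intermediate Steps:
95385 - (s(-16, -3) + (144 - 1*169)*(15*9)) = 95385 - (-3 + (144 - 1*169)*(15*9)) = 95385 - (-3 + (144 - 169)*135) = 95385 - (-3 - 25*135) = 95385 - (-3 - 3375) = 95385 - 1*(-3378) = 95385 + 3378 = 98763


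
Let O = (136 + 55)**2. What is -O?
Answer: -36481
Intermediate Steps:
O = 36481 (O = 191**2 = 36481)
-O = -1*36481 = -36481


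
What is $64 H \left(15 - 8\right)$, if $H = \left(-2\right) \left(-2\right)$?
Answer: $1792$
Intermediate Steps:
$H = 4$
$64 H \left(15 - 8\right) = 64 \cdot 4 \left(15 - 8\right) = 64 \cdot 4 \cdot 7 = 64 \cdot 28 = 1792$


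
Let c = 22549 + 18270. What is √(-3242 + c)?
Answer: √37577 ≈ 193.85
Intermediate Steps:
c = 40819
√(-3242 + c) = √(-3242 + 40819) = √37577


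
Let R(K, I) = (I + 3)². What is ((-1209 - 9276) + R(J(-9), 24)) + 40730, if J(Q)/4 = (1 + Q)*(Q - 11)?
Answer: 30974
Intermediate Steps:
J(Q) = 4*(1 + Q)*(-11 + Q) (J(Q) = 4*((1 + Q)*(Q - 11)) = 4*((1 + Q)*(-11 + Q)) = 4*(1 + Q)*(-11 + Q))
R(K, I) = (3 + I)²
((-1209 - 9276) + R(J(-9), 24)) + 40730 = ((-1209 - 9276) + (3 + 24)²) + 40730 = (-10485 + 27²) + 40730 = (-10485 + 729) + 40730 = -9756 + 40730 = 30974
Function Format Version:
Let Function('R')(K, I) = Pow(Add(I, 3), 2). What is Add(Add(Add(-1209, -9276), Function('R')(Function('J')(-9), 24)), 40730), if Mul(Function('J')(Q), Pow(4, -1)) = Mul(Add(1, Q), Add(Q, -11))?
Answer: 30974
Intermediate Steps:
Function('J')(Q) = Mul(4, Add(1, Q), Add(-11, Q)) (Function('J')(Q) = Mul(4, Mul(Add(1, Q), Add(Q, -11))) = Mul(4, Mul(Add(1, Q), Add(-11, Q))) = Mul(4, Add(1, Q), Add(-11, Q)))
Function('R')(K, I) = Pow(Add(3, I), 2)
Add(Add(Add(-1209, -9276), Function('R')(Function('J')(-9), 24)), 40730) = Add(Add(Add(-1209, -9276), Pow(Add(3, 24), 2)), 40730) = Add(Add(-10485, Pow(27, 2)), 40730) = Add(Add(-10485, 729), 40730) = Add(-9756, 40730) = 30974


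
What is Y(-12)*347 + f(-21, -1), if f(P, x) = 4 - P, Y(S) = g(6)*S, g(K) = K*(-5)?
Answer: 124945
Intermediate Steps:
g(K) = -5*K
Y(S) = -30*S (Y(S) = (-5*6)*S = -30*S)
Y(-12)*347 + f(-21, -1) = -30*(-12)*347 + (4 - 1*(-21)) = 360*347 + (4 + 21) = 124920 + 25 = 124945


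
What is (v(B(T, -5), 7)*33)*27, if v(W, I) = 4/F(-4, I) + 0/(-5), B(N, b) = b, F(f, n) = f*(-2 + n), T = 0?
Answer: -891/5 ≈ -178.20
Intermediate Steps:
v(W, I) = 4/(8 - 4*I) (v(W, I) = 4/((-4*(-2 + I))) + 0/(-5) = 4/(8 - 4*I) + 0*(-⅕) = 4/(8 - 4*I) + 0 = 4/(8 - 4*I))
(v(B(T, -5), 7)*33)*27 = (33/(2 - 1*7))*27 = (33/(2 - 7))*27 = (33/(-5))*27 = -⅕*33*27 = -33/5*27 = -891/5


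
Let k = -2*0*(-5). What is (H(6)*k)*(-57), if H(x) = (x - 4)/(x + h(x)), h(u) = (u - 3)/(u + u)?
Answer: 0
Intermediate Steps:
h(u) = (-3 + u)/(2*u) (h(u) = (-3 + u)/((2*u)) = (-3 + u)*(1/(2*u)) = (-3 + u)/(2*u))
k = 0 (k = 0*(-5) = 0)
H(x) = (-4 + x)/(x + (-3 + x)/(2*x)) (H(x) = (x - 4)/(x + (-3 + x)/(2*x)) = (-4 + x)/(x + (-3 + x)/(2*x)))
(H(6)*k)*(-57) = ((2*6*(-4 + 6)/(-3 + 6 + 2*6**2))*0)*(-57) = ((2*6*2/(-3 + 6 + 2*36))*0)*(-57) = ((2*6*2/(-3 + 6 + 72))*0)*(-57) = ((2*6*2/75)*0)*(-57) = ((2*6*(1/75)*2)*0)*(-57) = ((8/25)*0)*(-57) = 0*(-57) = 0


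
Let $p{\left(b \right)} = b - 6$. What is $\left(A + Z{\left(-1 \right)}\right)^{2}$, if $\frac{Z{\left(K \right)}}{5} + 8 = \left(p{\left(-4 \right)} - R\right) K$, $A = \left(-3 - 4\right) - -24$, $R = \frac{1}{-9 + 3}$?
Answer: $\frac{24649}{36} \approx 684.69$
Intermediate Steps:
$p{\left(b \right)} = -6 + b$ ($p{\left(b \right)} = b - 6 = -6 + b$)
$R = - \frac{1}{6}$ ($R = \frac{1}{-6} = - \frac{1}{6} \approx -0.16667$)
$A = 17$ ($A = -7 + 24 = 17$)
$Z{\left(K \right)} = -40 - \frac{295 K}{6}$ ($Z{\left(K \right)} = -40 + 5 \left(\left(-6 - 4\right) - - \frac{1}{6}\right) K = -40 + 5 \left(-10 + \frac{1}{6}\right) K = -40 + 5 \left(- \frac{59 K}{6}\right) = -40 - \frac{295 K}{6}$)
$\left(A + Z{\left(-1 \right)}\right)^{2} = \left(17 - - \frac{55}{6}\right)^{2} = \left(17 + \left(-40 + \frac{295}{6}\right)\right)^{2} = \left(17 + \frac{55}{6}\right)^{2} = \left(\frac{157}{6}\right)^{2} = \frac{24649}{36}$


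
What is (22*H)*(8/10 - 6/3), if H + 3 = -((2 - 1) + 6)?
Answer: 264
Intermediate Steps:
H = -10 (H = -3 - ((2 - 1) + 6) = -3 - (1 + 6) = -3 - 1*7 = -3 - 7 = -10)
(22*H)*(8/10 - 6/3) = (22*(-10))*(8/10 - 6/3) = -220*(8*(⅒) - 6*⅓) = -220*(⅘ - 2) = -220*(-6/5) = 264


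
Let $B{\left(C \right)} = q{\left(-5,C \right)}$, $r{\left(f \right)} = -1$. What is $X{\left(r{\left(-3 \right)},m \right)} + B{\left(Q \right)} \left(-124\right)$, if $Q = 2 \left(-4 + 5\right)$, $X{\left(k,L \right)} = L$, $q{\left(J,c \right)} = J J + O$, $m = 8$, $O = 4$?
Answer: $-3588$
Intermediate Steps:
$q{\left(J,c \right)} = 4 + J^{2}$ ($q{\left(J,c \right)} = J J + 4 = J^{2} + 4 = 4 + J^{2}$)
$Q = 2$ ($Q = 2 \cdot 1 = 2$)
$B{\left(C \right)} = 29$ ($B{\left(C \right)} = 4 + \left(-5\right)^{2} = 4 + 25 = 29$)
$X{\left(r{\left(-3 \right)},m \right)} + B{\left(Q \right)} \left(-124\right) = 8 + 29 \left(-124\right) = 8 - 3596 = -3588$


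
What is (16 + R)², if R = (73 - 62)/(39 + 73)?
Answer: 3250809/12544 ≈ 259.15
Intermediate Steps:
R = 11/112 ≈ 0.098214
(16 + R)² = (16 + 11/112)² = (1803/112)² = 3250809/12544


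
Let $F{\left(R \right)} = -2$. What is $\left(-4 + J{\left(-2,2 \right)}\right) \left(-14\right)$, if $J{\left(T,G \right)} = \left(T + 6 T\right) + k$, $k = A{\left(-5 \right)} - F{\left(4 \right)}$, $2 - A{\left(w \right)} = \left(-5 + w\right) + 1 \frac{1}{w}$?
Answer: $\frac{266}{5} \approx 53.2$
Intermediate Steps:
$A{\left(w \right)} = 7 - w - \frac{1}{w}$ ($A{\left(w \right)} = 2 - \left(\left(-5 + w\right) + 1 \frac{1}{w}\right) = 2 - \left(\left(-5 + w\right) + \frac{1}{w}\right) = 2 - \left(-5 + w + \frac{1}{w}\right) = 7 - w - \frac{1}{w}$)
$k = \frac{71}{5}$ ($k = \left(7 - -5 - \frac{1}{-5}\right) - -2 = \left(7 + 5 - - \frac{1}{5}\right) + 2 = \left(7 + 5 + \frac{1}{5}\right) + 2 = \frac{61}{5} + 2 = \frac{71}{5} \approx 14.2$)
$J{\left(T,G \right)} = \frac{71}{5} + 7 T$ ($J{\left(T,G \right)} = \left(T + 6 T\right) + \frac{71}{5} = 7 T + \frac{71}{5} = \frac{71}{5} + 7 T$)
$\left(-4 + J{\left(-2,2 \right)}\right) \left(-14\right) = \left(-4 + \left(\frac{71}{5} + 7 \left(-2\right)\right)\right) \left(-14\right) = \left(-4 + \left(\frac{71}{5} - 14\right)\right) \left(-14\right) = \left(-4 + \frac{1}{5}\right) \left(-14\right) = \left(- \frac{19}{5}\right) \left(-14\right) = \frac{266}{5}$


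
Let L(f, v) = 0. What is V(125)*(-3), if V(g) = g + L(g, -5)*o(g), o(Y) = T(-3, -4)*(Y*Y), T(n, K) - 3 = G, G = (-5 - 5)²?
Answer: -375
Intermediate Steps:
G = 100 (G = (-10)² = 100)
T(n, K) = 103 (T(n, K) = 3 + 100 = 103)
o(Y) = 103*Y² (o(Y) = 103*(Y*Y) = 103*Y²)
V(g) = g (V(g) = g + 0*(103*g²) = g + 0 = g)
V(125)*(-3) = 125*(-3) = -375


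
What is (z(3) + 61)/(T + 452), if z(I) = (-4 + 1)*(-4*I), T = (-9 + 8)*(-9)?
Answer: 97/461 ≈ 0.21041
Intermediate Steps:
T = 9 (T = -1*(-9) = 9)
z(I) = 12*I (z(I) = -(-12)*I = 12*I)
(z(3) + 61)/(T + 452) = (12*3 + 61)/(9 + 452) = (36 + 61)/461 = 97*(1/461) = 97/461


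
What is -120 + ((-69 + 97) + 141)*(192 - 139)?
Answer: 8837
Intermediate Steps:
-120 + ((-69 + 97) + 141)*(192 - 139) = -120 + (28 + 141)*53 = -120 + 169*53 = -120 + 8957 = 8837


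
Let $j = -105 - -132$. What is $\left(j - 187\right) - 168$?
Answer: $-328$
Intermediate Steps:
$j = 27$ ($j = -105 + 132 = 27$)
$\left(j - 187\right) - 168 = \left(27 - 187\right) - 168 = -160 - 168 = -328$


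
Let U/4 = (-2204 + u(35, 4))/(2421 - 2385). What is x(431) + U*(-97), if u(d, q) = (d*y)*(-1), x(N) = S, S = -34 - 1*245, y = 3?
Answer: 221462/9 ≈ 24607.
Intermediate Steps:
S = -279 (S = -34 - 245 = -279)
x(N) = -279
u(d, q) = -3*d (u(d, q) = (d*3)*(-1) = (3*d)*(-1) = -3*d)
U = -2309/9 (U = 4*((-2204 - 3*35)/(2421 - 2385)) = 4*((-2204 - 105)/36) = 4*(-2309*1/36) = 4*(-2309/36) = -2309/9 ≈ -256.56)
x(431) + U*(-97) = -279 - 2309/9*(-97) = -279 + 223973/9 = 221462/9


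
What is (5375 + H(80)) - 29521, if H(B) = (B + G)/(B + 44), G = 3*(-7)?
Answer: -2994045/124 ≈ -24146.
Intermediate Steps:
G = -21
H(B) = (-21 + B)/(44 + B) (H(B) = (B - 21)/(B + 44) = (-21 + B)/(44 + B))
(5375 + H(80)) - 29521 = (5375 + (-21 + 80)/(44 + 80)) - 29521 = (5375 + 59/124) - 29521 = 666559/124 - 29521 = -2994045/124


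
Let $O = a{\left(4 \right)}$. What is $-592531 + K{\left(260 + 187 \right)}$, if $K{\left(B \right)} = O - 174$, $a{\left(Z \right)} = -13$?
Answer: $-592718$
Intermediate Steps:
$O = -13$
$K{\left(B \right)} = -187$ ($K{\left(B \right)} = -13 - 174 = -187$)
$-592531 + K{\left(260 + 187 \right)} = -592531 - 187 = -592718$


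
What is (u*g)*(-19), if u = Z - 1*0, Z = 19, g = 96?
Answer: -34656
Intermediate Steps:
u = 19 (u = 19 - 1*0 = 19 + 0 = 19)
(u*g)*(-19) = (19*96)*(-19) = 1824*(-19) = -34656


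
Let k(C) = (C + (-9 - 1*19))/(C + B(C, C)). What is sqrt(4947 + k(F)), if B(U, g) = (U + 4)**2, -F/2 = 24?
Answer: sqrt(275525870)/236 ≈ 70.335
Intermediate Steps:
F = -48 (F = -2*24 = -48)
B(U, g) = (4 + U)**2
k(C) = (-28 + C)/(C + (4 + C)**2) (k(C) = (C + (-9 - 1*19))/(C + (4 + C)**2) = (C + (-9 - 19))/(C + (4 + C)**2) = (C - 28)/(C + (4 + C)**2) = (-28 + C)/(C + (4 + C)**2))
sqrt(4947 + k(F)) = sqrt(4947 + (-28 - 48)/(-48 + (4 - 48)**2)) = sqrt(4947 - 76/(-48 + (-44)**2)) = sqrt(4947 - 76/(-48 + 1936)) = sqrt(4947 - 76/1888) = sqrt(4947 + (1/1888)*(-76)) = sqrt(4947 - 19/472) = sqrt(2334965/472) = sqrt(275525870)/236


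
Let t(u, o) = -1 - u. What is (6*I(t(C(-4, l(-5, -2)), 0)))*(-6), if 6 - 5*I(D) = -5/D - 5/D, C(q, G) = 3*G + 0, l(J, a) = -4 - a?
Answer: -288/5 ≈ -57.600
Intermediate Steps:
C(q, G) = 3*G
I(D) = 6/5 + 2/D (I(D) = 6/5 - (-5/D - 5/D)/5 = 6/5 - (-2)/D = 6/5 + 2/D)
(6*I(t(C(-4, l(-5, -2)), 0)))*(-6) = (6*(6/5 + 2/(-1 - 3*(-4 - 1*(-2)))))*(-6) = (6*(6/5 + 2/(-1 - 3*(-4 + 2))))*(-6) = (6*(6/5 + 2/(-1 - 3*(-2))))*(-6) = (6*(6/5 + 2/(-1 - 1*(-6))))*(-6) = (6*(6/5 + 2/(-1 + 6)))*(-6) = (6*(6/5 + 2/5))*(-6) = (6*(6/5 + 2*(⅕)))*(-6) = (6*(6/5 + ⅖))*(-6) = (6*(8/5))*(-6) = (48/5)*(-6) = -288/5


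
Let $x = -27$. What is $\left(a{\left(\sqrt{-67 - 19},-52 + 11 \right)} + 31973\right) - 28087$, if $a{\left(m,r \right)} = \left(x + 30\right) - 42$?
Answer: $3847$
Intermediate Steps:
$a{\left(m,r \right)} = -39$ ($a{\left(m,r \right)} = \left(-27 + 30\right) - 42 = 3 - 42 = -39$)
$\left(a{\left(\sqrt{-67 - 19},-52 + 11 \right)} + 31973\right) - 28087 = \left(-39 + 31973\right) - 28087 = 31934 - 28087 = 3847$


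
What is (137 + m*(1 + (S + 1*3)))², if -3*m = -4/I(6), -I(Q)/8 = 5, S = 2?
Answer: 467856/25 ≈ 18714.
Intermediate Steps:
I(Q) = -40 (I(Q) = -8*5 = -40)
m = -1/30 (m = -(-4)/(3*(-40)) = -(-4)*(-1)/(3*40) = -⅓*⅒ = -1/30 ≈ -0.033333)
(137 + m*(1 + (S + 1*3)))² = (137 - (1 + (2 + 1*3))/30)² = (137 - (1 + (2 + 3))/30)² = (137 - (1 + 5)/30)² = (137 - 1/30*6)² = (137 - ⅕)² = (684/5)² = 467856/25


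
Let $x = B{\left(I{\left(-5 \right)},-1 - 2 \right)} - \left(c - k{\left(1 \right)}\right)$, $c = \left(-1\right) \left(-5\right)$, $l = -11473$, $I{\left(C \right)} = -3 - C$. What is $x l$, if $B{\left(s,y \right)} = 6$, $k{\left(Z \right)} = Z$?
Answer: $-22946$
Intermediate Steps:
$c = 5$
$x = 2$ ($x = 6 + \left(1 - 5\right) = 6 - 4 = 2$)
$x l = 2 \left(-11473\right) = -22946$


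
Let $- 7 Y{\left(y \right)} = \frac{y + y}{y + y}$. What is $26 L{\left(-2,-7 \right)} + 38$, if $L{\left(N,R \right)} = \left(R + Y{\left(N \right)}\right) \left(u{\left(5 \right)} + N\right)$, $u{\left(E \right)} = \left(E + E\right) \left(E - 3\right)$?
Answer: $- \frac{23134}{7} \approx -3304.9$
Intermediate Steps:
$Y{\left(y \right)} = - \frac{1}{7}$ ($Y{\left(y \right)} = - \frac{\left(y + y\right) \frac{1}{y + y}}{7} = - \frac{2 y \frac{1}{2 y}}{7} = \left(- \frac{1}{7}\right) 1 = - \frac{1}{7}$)
$u{\left(E \right)} = 2 E \left(-3 + E\right)$
$L{\left(N,R \right)} = \left(20 + N\right) \left(- \frac{1}{7} + R\right)$ ($L{\left(N,R \right)} = \left(R - \frac{1}{7}\right) \left(2 \cdot 5 \left(-3 + 5\right) + N\right) = \left(- \frac{1}{7} + R\right) \left(2 \cdot 5 \cdot 2 + N\right) = \left(- \frac{1}{7} + R\right) \left(20 + N\right) = \left(20 + N\right) \left(- \frac{1}{7} + R\right)$)
$26 L{\left(-2,-7 \right)} + 38 = 26 \left(- \frac{20}{7} + 20 \left(-7\right) - - \frac{2}{7} - -14\right) + 38 = 26 \left(- \frac{20}{7} - 140 + \frac{2}{7} + 14\right) + 38 = 26 \left(- \frac{900}{7}\right) + 38 = - \frac{23400}{7} + 38 = - \frac{23134}{7}$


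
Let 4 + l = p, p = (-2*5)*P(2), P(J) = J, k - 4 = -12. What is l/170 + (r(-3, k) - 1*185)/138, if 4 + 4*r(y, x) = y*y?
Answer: -23033/15640 ≈ -1.4727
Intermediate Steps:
k = -8 (k = 4 - 12 = -8)
r(y, x) = -1 + y**2/4 (r(y, x) = -1 + (y*y)/4 = -1 + y**2/4)
p = -20 (p = -2*5*2 = -10*2 = -20)
l = -24 (l = -4 - 20 = -24)
l/170 + (r(-3, k) - 1*185)/138 = -24/170 + ((-1 + (1/4)*(-3)**2) - 1*185)/138 = -24*1/170 + ((-1 + (1/4)*9) - 185)*(1/138) = -12/85 + ((-1 + 9/4) - 185)*(1/138) = -12/85 + (5/4 - 185)*(1/138) = -12/85 - 735/4*1/138 = -12/85 - 245/184 = -23033/15640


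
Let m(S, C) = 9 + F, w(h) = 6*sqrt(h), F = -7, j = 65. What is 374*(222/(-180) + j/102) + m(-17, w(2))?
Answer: -3314/15 ≈ -220.93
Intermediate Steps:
m(S, C) = 2 (m(S, C) = 9 - 7 = 2)
374*(222/(-180) + j/102) + m(-17, w(2)) = 374*(222/(-180) + 65/102) + 2 = 374*(222*(-1/180) + 65*(1/102)) + 2 = 374*(-37/30 + 65/102) + 2 = 374*(-152/255) + 2 = -3344/15 + 2 = -3314/15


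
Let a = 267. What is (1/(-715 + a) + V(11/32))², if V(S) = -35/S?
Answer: 251774136441/24285184 ≈ 10367.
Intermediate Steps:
(1/(-715 + a) + V(11/32))² = (1/(-715 + 267) - 35/(11/32))² = (1/(-448) - 35/(11*(1/32)))² = (-1/448 - 35/11/32)² = (-1/448 - 35*32/11)² = (-1/448 - 1120/11)² = (-501771/4928)² = 251774136441/24285184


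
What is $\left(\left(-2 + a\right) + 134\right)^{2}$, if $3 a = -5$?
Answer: $\frac{152881}{9} \approx 16987.0$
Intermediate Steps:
$a = - \frac{5}{3}$ ($a = \frac{1}{3} \left(-5\right) = - \frac{5}{3} \approx -1.6667$)
$\left(\left(-2 + a\right) + 134\right)^{2} = \left(\left(-2 - \frac{5}{3}\right) + 134\right)^{2} = \left(- \frac{11}{3} + 134\right)^{2} = \left(\frac{391}{3}\right)^{2} = \frac{152881}{9}$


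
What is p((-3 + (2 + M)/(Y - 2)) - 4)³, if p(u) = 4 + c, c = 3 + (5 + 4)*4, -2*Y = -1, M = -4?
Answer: 79507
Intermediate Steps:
Y = ½ (Y = -½*(-1) = ½ ≈ 0.50000)
c = 39 (c = 3 + 9*4 = 3 + 36 = 39)
p(u) = 43 (p(u) = 4 + 39 = 43)
p((-3 + (2 + M)/(Y - 2)) - 4)³ = 43³ = 79507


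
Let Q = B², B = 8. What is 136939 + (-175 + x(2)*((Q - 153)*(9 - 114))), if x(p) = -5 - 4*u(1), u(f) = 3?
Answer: -22101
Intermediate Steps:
Q = 64 (Q = 8² = 64)
x(p) = -17 (x(p) = -5 - 4*3 = -5 - 12 = -17)
136939 + (-175 + x(2)*((Q - 153)*(9 - 114))) = 136939 + (-175 - 17*(64 - 153)*(9 - 114)) = 136939 + (-175 - (-1513)*(-105)) = 136939 + (-175 - 17*9345) = 136939 + (-175 - 158865) = 136939 - 159040 = -22101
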